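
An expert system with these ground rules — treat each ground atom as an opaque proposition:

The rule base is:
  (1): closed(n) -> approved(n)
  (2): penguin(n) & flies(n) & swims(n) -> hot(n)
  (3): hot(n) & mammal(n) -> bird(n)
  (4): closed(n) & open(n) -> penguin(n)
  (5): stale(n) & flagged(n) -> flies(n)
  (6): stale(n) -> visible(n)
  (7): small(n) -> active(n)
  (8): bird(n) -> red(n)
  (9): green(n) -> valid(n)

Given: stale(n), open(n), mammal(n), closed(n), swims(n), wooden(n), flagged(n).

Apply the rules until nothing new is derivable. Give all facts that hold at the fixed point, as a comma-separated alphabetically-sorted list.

Round 1 fires (1), (4), (5), (6), giving approved(n), penguin(n), flies(n), visible(n).
Round 2 fires (2), giving hot(n).
Round 3 fires (3), giving bird(n).
Round 4 fires (8), giving red(n).

approved(n), bird(n), closed(n), flagged(n), flies(n), hot(n), mammal(n), open(n), penguin(n), red(n), stale(n), swims(n), visible(n), wooden(n)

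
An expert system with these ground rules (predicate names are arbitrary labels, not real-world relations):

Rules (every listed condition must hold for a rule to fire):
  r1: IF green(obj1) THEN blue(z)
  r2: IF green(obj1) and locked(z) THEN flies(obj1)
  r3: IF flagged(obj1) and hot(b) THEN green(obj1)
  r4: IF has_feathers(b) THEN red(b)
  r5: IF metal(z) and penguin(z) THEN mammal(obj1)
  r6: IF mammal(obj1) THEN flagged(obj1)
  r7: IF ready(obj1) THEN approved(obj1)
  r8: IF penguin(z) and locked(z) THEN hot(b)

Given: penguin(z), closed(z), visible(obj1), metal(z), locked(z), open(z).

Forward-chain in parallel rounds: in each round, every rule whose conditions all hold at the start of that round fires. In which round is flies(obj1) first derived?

4

Round 1: r5 [IF metal(z) and penguin(z) THEN mammal(obj1)]; r8 [IF penguin(z) and locked(z) THEN hot(b)]. New: mammal(obj1), hot(b).
Round 2: r6 [IF mammal(obj1) THEN flagged(obj1)]. New: flagged(obj1).
Round 3: r3 [IF flagged(obj1) and hot(b) THEN green(obj1)]. New: green(obj1).
Round 4: r1 [IF green(obj1) THEN blue(z)]; r2 [IF green(obj1) and locked(z) THEN flies(obj1)]. New: blue(z), flies(obj1).
flies(obj1) first appears in round 4.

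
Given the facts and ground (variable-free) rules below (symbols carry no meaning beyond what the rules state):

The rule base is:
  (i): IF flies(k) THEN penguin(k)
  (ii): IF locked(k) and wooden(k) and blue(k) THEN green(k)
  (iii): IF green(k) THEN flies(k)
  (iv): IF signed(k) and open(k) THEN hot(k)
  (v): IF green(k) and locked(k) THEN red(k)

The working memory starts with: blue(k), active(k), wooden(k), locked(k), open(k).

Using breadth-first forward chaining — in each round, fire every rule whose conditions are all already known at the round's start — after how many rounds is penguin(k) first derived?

3

[1] (ii) [IF locked(k) and wooden(k) and blue(k) THEN green(k)]. ⇒ new: green(k).
[2] (iii) [IF green(k) THEN flies(k)]; (v) [IF green(k) and locked(k) THEN red(k)]. ⇒ new: flies(k), red(k).
[3] (i) [IF flies(k) THEN penguin(k)]. ⇒ new: penguin(k).
penguin(k) first appears in round 3.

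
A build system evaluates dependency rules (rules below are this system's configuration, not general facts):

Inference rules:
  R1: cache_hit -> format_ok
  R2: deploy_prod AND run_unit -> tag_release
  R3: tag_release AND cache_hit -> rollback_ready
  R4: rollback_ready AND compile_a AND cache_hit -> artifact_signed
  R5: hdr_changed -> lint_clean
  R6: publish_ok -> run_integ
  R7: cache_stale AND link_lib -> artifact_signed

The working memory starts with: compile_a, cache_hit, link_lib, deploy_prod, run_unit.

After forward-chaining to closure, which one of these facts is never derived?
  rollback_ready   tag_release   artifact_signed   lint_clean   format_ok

lint_clean

Round 1: R1 [cache_hit -> format_ok]; R2 [deploy_prod AND run_unit -> tag_release]. Adds format_ok, tag_release.
Round 2: R3 [tag_release AND cache_hit -> rollback_ready]. Adds rollback_ready.
Round 3: R4 [rollback_ready AND compile_a AND cache_hit -> artifact_signed]. Adds artifact_signed.
Derived: format_ok (round 1), rollback_ready (round 2), tag_release (round 1), artifact_signed (round 3). lint_clean never appears in any round.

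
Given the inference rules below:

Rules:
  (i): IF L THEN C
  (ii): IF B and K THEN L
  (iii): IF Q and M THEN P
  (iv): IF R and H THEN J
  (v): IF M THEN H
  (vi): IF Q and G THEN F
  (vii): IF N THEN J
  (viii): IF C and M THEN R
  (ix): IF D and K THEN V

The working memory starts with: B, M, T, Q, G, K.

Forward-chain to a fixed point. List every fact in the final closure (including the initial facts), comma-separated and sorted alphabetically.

B, C, F, G, H, J, K, L, M, P, Q, R, T

Round 1: (ii) [IF B and K THEN L]; (iii) [IF Q and M THEN P]; (v) [IF M THEN H]; (vi) [IF Q and G THEN F]. New: L, P, H, F.
Round 2: (i) [IF L THEN C]. New: C.
Round 3: (viii) [IF C and M THEN R]. New: R.
Round 4: (iv) [IF R and H THEN J]. New: J.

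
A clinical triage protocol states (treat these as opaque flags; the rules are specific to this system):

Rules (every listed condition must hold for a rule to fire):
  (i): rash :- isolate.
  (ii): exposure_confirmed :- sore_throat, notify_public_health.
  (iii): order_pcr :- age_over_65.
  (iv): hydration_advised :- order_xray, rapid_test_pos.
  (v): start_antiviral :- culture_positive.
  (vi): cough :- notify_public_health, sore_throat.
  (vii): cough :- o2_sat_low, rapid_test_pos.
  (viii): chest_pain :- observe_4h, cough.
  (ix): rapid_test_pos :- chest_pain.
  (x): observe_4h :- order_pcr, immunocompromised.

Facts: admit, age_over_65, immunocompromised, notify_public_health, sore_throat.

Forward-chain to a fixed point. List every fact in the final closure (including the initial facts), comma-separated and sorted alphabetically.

admit, age_over_65, chest_pain, cough, exposure_confirmed, immunocompromised, notify_public_health, observe_4h, order_pcr, rapid_test_pos, sore_throat

Round 1: (ii) [exposure_confirmed :- sore_throat, notify_public_health.]; (iii) [order_pcr :- age_over_65.]; (vi) [cough :- notify_public_health, sore_throat.]. Adds exposure_confirmed, order_pcr, cough.
Round 2: (x) [observe_4h :- order_pcr, immunocompromised.]. Adds observe_4h.
Round 3: (viii) [chest_pain :- observe_4h, cough.]. Adds chest_pain.
Round 4: (ix) [rapid_test_pos :- chest_pain.]. Adds rapid_test_pos.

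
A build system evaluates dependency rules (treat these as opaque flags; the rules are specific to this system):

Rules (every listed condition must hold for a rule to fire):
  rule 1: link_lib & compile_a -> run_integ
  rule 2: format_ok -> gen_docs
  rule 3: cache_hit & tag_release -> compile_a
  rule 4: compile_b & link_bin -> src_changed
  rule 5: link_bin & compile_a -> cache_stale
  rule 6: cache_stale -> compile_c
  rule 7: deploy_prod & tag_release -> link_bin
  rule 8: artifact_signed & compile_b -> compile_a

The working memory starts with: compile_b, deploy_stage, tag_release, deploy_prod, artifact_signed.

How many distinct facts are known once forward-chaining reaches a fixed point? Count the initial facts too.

Round 1 fires rule 7, rule 8, giving link_bin, compile_a.
Round 2 fires rule 4, rule 5, giving src_changed, cache_stale.
Round 3 fires rule 6, giving compile_c.
Closure: {artifact_signed, cache_stale, compile_a, compile_b, compile_c, deploy_prod, deploy_stage, link_bin, src_changed, tag_release} — 10 facts.

10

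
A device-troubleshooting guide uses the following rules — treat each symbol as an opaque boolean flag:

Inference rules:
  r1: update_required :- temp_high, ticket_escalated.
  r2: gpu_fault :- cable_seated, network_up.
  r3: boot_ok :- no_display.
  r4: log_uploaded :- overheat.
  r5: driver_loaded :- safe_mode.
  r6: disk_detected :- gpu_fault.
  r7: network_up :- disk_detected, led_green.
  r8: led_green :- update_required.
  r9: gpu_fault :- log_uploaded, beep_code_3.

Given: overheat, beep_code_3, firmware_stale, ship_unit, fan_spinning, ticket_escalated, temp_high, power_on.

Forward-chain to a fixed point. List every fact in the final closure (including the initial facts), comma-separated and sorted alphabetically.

Round 1 fires r1, r4, giving update_required, log_uploaded.
Round 2 fires r8, r9, giving led_green, gpu_fault.
Round 3 fires r6, giving disk_detected.
Round 4 fires r7, giving network_up.

beep_code_3, disk_detected, fan_spinning, firmware_stale, gpu_fault, led_green, log_uploaded, network_up, overheat, power_on, ship_unit, temp_high, ticket_escalated, update_required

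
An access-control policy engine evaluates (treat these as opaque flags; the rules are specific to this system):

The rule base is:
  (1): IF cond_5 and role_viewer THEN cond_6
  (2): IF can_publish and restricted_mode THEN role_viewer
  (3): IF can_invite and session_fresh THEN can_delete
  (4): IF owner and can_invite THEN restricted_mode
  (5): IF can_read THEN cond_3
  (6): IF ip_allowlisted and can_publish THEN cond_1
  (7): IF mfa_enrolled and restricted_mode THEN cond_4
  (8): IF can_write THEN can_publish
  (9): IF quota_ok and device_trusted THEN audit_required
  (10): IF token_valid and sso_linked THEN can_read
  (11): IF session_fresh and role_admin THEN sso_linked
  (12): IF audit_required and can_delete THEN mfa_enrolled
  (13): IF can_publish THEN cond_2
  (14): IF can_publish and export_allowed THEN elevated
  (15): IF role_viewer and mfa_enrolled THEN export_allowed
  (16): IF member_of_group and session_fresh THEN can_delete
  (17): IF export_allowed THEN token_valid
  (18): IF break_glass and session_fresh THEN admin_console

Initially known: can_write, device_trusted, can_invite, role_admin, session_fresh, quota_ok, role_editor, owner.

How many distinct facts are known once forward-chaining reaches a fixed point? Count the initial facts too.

22

Round 1: (3) [IF can_invite and session_fresh THEN can_delete]; (4) [IF owner and can_invite THEN restricted_mode]; (8) [IF can_write THEN can_publish]; (9) [IF quota_ok and device_trusted THEN audit_required]; (11) [IF session_fresh and role_admin THEN sso_linked]. Adds can_delete, restricted_mode, can_publish, audit_required, sso_linked.
Round 2: (2) [IF can_publish and restricted_mode THEN role_viewer]; (12) [IF audit_required and can_delete THEN mfa_enrolled]; (13) [IF can_publish THEN cond_2]. Adds role_viewer, mfa_enrolled, cond_2.
Round 3: (7) [IF mfa_enrolled and restricted_mode THEN cond_4]; (15) [IF role_viewer and mfa_enrolled THEN export_allowed]. Adds cond_4, export_allowed.
Round 4: (14) [IF can_publish and export_allowed THEN elevated]; (17) [IF export_allowed THEN token_valid]. Adds elevated, token_valid.
Round 5: (10) [IF token_valid and sso_linked THEN can_read]. Adds can_read.
Round 6: (5) [IF can_read THEN cond_3]. Adds cond_3.
Closure: {audit_required, can_delete, can_invite, can_publish, can_read, can_write, cond_2, cond_3, cond_4, device_trusted, elevated, export_allowed, mfa_enrolled, owner, quota_ok, restricted_mode, role_admin, role_editor, role_viewer, session_fresh, sso_linked, token_valid} — 22 facts.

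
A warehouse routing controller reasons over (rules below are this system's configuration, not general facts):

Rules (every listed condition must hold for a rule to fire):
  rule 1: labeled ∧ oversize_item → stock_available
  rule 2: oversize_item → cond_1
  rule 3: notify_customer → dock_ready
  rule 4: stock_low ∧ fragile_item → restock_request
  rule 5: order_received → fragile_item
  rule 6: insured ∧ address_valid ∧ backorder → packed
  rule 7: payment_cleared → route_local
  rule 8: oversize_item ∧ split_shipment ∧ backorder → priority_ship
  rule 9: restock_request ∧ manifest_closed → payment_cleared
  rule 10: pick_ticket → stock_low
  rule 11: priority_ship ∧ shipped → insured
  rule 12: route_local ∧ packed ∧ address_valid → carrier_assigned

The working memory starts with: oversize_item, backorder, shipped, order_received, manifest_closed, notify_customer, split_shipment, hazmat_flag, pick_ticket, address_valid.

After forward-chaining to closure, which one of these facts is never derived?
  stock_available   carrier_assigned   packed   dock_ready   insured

stock_available

[1] rule 2 [oversize_item → cond_1]; rule 3 [notify_customer → dock_ready]; rule 5 [order_received → fragile_item]; rule 8 [oversize_item ∧ split_shipment ∧ backorder → priority_ship]; rule 10 [pick_ticket → stock_low]. ⇒ new: cond_1, dock_ready, fragile_item, priority_ship, stock_low.
[2] rule 4 [stock_low ∧ fragile_item → restock_request]; rule 11 [priority_ship ∧ shipped → insured]. ⇒ new: restock_request, insured.
[3] rule 6 [insured ∧ address_valid ∧ backorder → packed]; rule 9 [restock_request ∧ manifest_closed → payment_cleared]. ⇒ new: packed, payment_cleared.
[4] rule 7 [payment_cleared → route_local]. ⇒ new: route_local.
[5] rule 12 [route_local ∧ packed ∧ address_valid → carrier_assigned]. ⇒ new: carrier_assigned.
Derived: insured (round 2), dock_ready (round 1), carrier_assigned (round 5), packed (round 3). stock_available never appears in any round.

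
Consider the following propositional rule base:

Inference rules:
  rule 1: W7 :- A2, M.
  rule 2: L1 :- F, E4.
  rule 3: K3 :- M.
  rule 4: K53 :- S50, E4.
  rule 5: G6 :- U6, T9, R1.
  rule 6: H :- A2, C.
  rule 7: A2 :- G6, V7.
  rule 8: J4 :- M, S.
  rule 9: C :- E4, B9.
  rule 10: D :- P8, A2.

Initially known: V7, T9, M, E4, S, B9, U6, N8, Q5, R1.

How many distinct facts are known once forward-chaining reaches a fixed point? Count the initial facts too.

17

Round 1 — rule 3, rule 5, rule 8, rule 9, derive K3, G6, J4, C.
Round 2 — rule 7, derive A2.
Round 3 — rule 1, rule 6, derive W7, H.
Closure: {A2, B9, C, E4, G6, H, J4, K3, M, N8, Q5, R1, S, T9, U6, V7, W7} — 17 facts.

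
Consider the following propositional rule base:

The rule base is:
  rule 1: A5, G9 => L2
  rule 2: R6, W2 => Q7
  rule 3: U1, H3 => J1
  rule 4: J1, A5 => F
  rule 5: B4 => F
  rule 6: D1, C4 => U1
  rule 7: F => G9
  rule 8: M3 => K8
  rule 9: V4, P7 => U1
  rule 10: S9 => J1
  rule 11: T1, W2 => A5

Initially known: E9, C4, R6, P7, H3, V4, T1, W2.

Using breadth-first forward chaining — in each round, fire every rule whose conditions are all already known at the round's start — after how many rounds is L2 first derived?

[1] rule 2 [R6, W2 => Q7]; rule 9 [V4, P7 => U1]; rule 11 [T1, W2 => A5]. ⇒ new: Q7, U1, A5.
[2] rule 3 [U1, H3 => J1]. ⇒ new: J1.
[3] rule 4 [J1, A5 => F]. ⇒ new: F.
[4] rule 7 [F => G9]. ⇒ new: G9.
[5] rule 1 [A5, G9 => L2]. ⇒ new: L2.
L2 first appears in round 5.

5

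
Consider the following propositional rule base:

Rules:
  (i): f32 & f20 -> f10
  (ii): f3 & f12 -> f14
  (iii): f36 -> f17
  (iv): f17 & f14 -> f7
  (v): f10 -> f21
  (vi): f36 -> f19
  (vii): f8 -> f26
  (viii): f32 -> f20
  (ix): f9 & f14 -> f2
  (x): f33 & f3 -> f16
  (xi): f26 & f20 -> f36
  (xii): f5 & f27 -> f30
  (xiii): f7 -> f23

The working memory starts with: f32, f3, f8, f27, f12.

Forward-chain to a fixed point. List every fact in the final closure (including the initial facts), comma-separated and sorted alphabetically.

Round 1: (ii) [f3 & f12 -> f14]; (vii) [f8 -> f26]; (viii) [f32 -> f20]. Adds f14, f26, f20.
Round 2: (i) [f32 & f20 -> f10]; (xi) [f26 & f20 -> f36]. Adds f10, f36.
Round 3: (iii) [f36 -> f17]; (v) [f10 -> f21]; (vi) [f36 -> f19]. Adds f17, f21, f19.
Round 4: (iv) [f17 & f14 -> f7]. Adds f7.
Round 5: (xiii) [f7 -> f23]. Adds f23.

f10, f12, f14, f17, f19, f20, f21, f23, f26, f27, f3, f32, f36, f7, f8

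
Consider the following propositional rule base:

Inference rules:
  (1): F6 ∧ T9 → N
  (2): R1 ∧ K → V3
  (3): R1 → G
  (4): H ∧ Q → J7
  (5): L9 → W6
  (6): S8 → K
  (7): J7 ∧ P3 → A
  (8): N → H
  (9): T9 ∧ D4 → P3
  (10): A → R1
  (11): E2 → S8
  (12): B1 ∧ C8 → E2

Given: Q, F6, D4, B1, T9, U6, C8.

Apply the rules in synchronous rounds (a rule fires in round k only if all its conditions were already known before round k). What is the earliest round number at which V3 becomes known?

Round 1: (1) [F6 ∧ T9 → N]; (9) [T9 ∧ D4 → P3]; (12) [B1 ∧ C8 → E2]. Adds N, P3, E2.
Round 2: (8) [N → H]; (11) [E2 → S8]. Adds H, S8.
Round 3: (4) [H ∧ Q → J7]; (6) [S8 → K]. Adds J7, K.
Round 4: (7) [J7 ∧ P3 → A]. Adds A.
Round 5: (10) [A → R1]. Adds R1.
Round 6: (2) [R1 ∧ K → V3]; (3) [R1 → G]. Adds V3, G.
V3 first appears in round 6.

6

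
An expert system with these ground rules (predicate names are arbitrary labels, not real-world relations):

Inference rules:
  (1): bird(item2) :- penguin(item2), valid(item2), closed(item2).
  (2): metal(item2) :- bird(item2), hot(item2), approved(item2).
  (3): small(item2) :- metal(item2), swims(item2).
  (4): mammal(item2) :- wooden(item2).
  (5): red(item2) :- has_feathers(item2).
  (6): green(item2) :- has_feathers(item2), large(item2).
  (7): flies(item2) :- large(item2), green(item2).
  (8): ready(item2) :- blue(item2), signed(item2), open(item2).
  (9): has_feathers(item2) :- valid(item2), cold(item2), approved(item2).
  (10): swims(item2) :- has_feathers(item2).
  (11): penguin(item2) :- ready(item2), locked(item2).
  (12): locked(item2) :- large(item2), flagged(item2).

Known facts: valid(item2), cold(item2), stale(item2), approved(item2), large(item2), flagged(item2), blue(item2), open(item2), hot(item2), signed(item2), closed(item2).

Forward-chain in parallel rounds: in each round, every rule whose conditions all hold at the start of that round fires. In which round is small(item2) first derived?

5

Round 1 fires (8), (9), (12), giving ready(item2), has_feathers(item2), locked(item2).
Round 2 fires (5), (6), (10), (11), giving red(item2), green(item2), swims(item2), penguin(item2).
Round 3 fires (1), (7), giving bird(item2), flies(item2).
Round 4 fires (2), giving metal(item2).
Round 5 fires (3), giving small(item2).
small(item2) first appears in round 5.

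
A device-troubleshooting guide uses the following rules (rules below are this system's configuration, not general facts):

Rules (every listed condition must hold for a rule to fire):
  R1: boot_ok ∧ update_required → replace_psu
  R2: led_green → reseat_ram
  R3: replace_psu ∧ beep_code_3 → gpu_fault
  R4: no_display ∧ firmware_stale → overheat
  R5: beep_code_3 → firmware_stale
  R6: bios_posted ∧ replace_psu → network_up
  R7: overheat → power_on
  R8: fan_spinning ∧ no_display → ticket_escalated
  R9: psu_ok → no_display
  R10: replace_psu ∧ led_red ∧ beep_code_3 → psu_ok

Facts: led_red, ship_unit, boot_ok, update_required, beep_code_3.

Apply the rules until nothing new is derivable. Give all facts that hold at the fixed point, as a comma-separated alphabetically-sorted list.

beep_code_3, boot_ok, firmware_stale, gpu_fault, led_red, no_display, overheat, power_on, psu_ok, replace_psu, ship_unit, update_required

Round 1: R1 [boot_ok ∧ update_required → replace_psu]; R5 [beep_code_3 → firmware_stale]. New: replace_psu, firmware_stale.
Round 2: R3 [replace_psu ∧ beep_code_3 → gpu_fault]; R10 [replace_psu ∧ led_red ∧ beep_code_3 → psu_ok]. New: gpu_fault, psu_ok.
Round 3: R9 [psu_ok → no_display]. New: no_display.
Round 4: R4 [no_display ∧ firmware_stale → overheat]. New: overheat.
Round 5: R7 [overheat → power_on]. New: power_on.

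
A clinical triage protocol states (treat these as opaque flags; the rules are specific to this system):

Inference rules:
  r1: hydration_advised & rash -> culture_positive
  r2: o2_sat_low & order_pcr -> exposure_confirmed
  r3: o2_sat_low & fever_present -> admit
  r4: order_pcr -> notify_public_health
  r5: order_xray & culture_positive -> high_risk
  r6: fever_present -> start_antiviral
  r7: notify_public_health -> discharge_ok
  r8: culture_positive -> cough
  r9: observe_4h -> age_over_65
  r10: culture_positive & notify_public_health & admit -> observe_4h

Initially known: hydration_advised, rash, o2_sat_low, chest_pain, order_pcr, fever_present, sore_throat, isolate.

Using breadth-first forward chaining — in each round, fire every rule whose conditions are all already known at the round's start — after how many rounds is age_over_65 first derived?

Round 1: r1 [hydration_advised & rash -> culture_positive]; r2 [o2_sat_low & order_pcr -> exposure_confirmed]; r3 [o2_sat_low & fever_present -> admit]; r4 [order_pcr -> notify_public_health]; r6 [fever_present -> start_antiviral]. New: culture_positive, exposure_confirmed, admit, notify_public_health, start_antiviral.
Round 2: r7 [notify_public_health -> discharge_ok]; r8 [culture_positive -> cough]; r10 [culture_positive & notify_public_health & admit -> observe_4h]. New: discharge_ok, cough, observe_4h.
Round 3: r9 [observe_4h -> age_over_65]. New: age_over_65.
age_over_65 first appears in round 3.

3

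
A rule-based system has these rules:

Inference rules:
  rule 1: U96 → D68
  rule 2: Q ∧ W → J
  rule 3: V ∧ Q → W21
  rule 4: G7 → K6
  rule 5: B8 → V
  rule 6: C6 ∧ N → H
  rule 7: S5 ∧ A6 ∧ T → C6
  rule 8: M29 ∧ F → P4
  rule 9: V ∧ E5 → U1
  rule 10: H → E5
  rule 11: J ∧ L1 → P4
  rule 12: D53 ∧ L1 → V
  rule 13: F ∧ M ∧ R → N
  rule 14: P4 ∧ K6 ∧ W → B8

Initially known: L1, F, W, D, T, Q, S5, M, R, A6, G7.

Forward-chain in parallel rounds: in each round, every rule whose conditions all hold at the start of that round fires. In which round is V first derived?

Round 1: rule 2 [Q ∧ W → J]; rule 4 [G7 → K6]; rule 7 [S5 ∧ A6 ∧ T → C6]; rule 13 [F ∧ M ∧ R → N]. New: J, K6, C6, N.
Round 2: rule 6 [C6 ∧ N → H]; rule 11 [J ∧ L1 → P4]. New: H, P4.
Round 3: rule 10 [H → E5]; rule 14 [P4 ∧ K6 ∧ W → B8]. New: E5, B8.
Round 4: rule 5 [B8 → V]. New: V.
V first appears in round 4.

4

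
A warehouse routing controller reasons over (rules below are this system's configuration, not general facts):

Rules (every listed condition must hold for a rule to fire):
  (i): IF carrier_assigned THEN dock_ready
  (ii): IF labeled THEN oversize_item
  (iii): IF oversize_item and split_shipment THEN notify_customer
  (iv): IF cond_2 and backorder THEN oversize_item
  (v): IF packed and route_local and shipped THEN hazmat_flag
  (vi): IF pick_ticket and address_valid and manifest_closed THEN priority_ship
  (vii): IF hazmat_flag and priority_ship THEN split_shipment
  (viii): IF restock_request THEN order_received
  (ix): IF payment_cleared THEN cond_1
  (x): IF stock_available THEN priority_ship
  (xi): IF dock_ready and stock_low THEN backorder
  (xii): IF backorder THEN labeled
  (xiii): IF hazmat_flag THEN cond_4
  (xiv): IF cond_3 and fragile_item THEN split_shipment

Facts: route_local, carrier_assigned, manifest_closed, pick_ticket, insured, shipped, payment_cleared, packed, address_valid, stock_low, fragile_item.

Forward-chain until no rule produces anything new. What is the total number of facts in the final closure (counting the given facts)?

21

Round 1: (i) [IF carrier_assigned THEN dock_ready]; (v) [IF packed and route_local and shipped THEN hazmat_flag]; (vi) [IF pick_ticket and address_valid and manifest_closed THEN priority_ship]; (ix) [IF payment_cleared THEN cond_1]. Adds dock_ready, hazmat_flag, priority_ship, cond_1.
Round 2: (vii) [IF hazmat_flag and priority_ship THEN split_shipment]; (xi) [IF dock_ready and stock_low THEN backorder]; (xiii) [IF hazmat_flag THEN cond_4]. Adds split_shipment, backorder, cond_4.
Round 3: (xii) [IF backorder THEN labeled]. Adds labeled.
Round 4: (ii) [IF labeled THEN oversize_item]. Adds oversize_item.
Round 5: (iii) [IF oversize_item and split_shipment THEN notify_customer]. Adds notify_customer.
Closure: {address_valid, backorder, carrier_assigned, cond_1, cond_4, dock_ready, fragile_item, hazmat_flag, insured, labeled, manifest_closed, notify_customer, oversize_item, packed, payment_cleared, pick_ticket, priority_ship, route_local, shipped, split_shipment, stock_low} — 21 facts.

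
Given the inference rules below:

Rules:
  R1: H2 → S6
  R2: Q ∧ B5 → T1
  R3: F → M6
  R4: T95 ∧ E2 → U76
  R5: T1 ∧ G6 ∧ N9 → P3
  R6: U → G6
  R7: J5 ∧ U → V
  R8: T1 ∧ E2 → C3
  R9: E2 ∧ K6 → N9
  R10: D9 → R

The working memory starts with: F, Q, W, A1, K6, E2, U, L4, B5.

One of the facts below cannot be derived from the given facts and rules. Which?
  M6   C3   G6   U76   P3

Round 1 fires R2, R3, R6, R9, giving T1, M6, G6, N9.
Round 2 fires R5, R8, giving P3, C3.
Derived: C3 (round 2), G6 (round 1), P3 (round 2), M6 (round 1). U76 never appears in any round.

U76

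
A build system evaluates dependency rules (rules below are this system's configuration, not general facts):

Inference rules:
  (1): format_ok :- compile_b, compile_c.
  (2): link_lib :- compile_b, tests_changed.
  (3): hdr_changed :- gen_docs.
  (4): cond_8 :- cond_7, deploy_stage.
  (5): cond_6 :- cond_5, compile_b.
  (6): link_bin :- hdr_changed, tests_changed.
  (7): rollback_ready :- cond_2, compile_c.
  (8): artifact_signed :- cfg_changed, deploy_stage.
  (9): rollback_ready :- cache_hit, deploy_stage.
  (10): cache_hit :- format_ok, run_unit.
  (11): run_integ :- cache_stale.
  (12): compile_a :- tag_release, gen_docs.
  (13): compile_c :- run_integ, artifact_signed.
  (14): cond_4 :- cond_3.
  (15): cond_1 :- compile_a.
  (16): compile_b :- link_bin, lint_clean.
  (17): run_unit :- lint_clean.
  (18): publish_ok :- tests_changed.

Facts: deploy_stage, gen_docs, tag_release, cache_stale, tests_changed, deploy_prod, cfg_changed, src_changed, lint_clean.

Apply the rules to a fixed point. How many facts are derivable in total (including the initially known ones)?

23

Round 1: (3) [hdr_changed :- gen_docs.]; (8) [artifact_signed :- cfg_changed, deploy_stage.]; (11) [run_integ :- cache_stale.]; (12) [compile_a :- tag_release, gen_docs.]; (17) [run_unit :- lint_clean.]; (18) [publish_ok :- tests_changed.]. Adds hdr_changed, artifact_signed, run_integ, compile_a, run_unit, publish_ok.
Round 2: (6) [link_bin :- hdr_changed, tests_changed.]; (13) [compile_c :- run_integ, artifact_signed.]; (15) [cond_1 :- compile_a.]. Adds link_bin, compile_c, cond_1.
Round 3: (16) [compile_b :- link_bin, lint_clean.]. Adds compile_b.
Round 4: (1) [format_ok :- compile_b, compile_c.]; (2) [link_lib :- compile_b, tests_changed.]. Adds format_ok, link_lib.
Round 5: (10) [cache_hit :- format_ok, run_unit.]. Adds cache_hit.
Round 6: (9) [rollback_ready :- cache_hit, deploy_stage.]. Adds rollback_ready.
Closure: {artifact_signed, cache_hit, cache_stale, cfg_changed, compile_a, compile_b, compile_c, cond_1, deploy_prod, deploy_stage, format_ok, gen_docs, hdr_changed, link_bin, link_lib, lint_clean, publish_ok, rollback_ready, run_integ, run_unit, src_changed, tag_release, tests_changed} — 23 facts.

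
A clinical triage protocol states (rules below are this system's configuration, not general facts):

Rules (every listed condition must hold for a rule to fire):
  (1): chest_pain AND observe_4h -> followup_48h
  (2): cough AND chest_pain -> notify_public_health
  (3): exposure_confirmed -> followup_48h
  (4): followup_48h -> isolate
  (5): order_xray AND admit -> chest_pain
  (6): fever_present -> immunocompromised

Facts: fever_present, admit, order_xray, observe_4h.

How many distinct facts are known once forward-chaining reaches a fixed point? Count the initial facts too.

Round 1: (5) [order_xray AND admit -> chest_pain]; (6) [fever_present -> immunocompromised]. Adds chest_pain, immunocompromised.
Round 2: (1) [chest_pain AND observe_4h -> followup_48h]. Adds followup_48h.
Round 3: (4) [followup_48h -> isolate]. Adds isolate.
Closure: {admit, chest_pain, fever_present, followup_48h, immunocompromised, isolate, observe_4h, order_xray} — 8 facts.

8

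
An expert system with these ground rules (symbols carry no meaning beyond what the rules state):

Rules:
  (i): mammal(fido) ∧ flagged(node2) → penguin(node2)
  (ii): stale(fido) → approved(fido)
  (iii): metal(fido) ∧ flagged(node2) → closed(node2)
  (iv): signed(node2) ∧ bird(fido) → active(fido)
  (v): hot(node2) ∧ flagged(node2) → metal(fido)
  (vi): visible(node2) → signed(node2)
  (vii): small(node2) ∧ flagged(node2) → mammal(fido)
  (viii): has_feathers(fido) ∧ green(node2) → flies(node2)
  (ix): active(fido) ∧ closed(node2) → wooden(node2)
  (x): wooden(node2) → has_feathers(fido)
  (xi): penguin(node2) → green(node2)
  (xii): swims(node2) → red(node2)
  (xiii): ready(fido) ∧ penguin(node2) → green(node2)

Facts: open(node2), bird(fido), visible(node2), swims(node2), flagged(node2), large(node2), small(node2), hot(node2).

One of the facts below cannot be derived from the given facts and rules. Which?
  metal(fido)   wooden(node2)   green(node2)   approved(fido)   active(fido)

Round 1: (v) [hot(node2) ∧ flagged(node2) → metal(fido)]; (vi) [visible(node2) → signed(node2)]; (vii) [small(node2) ∧ flagged(node2) → mammal(fido)]; (xii) [swims(node2) → red(node2)]. New: metal(fido), signed(node2), mammal(fido), red(node2).
Round 2: (i) [mammal(fido) ∧ flagged(node2) → penguin(node2)]; (iii) [metal(fido) ∧ flagged(node2) → closed(node2)]; (iv) [signed(node2) ∧ bird(fido) → active(fido)]. New: penguin(node2), closed(node2), active(fido).
Round 3: (ix) [active(fido) ∧ closed(node2) → wooden(node2)]; (xi) [penguin(node2) → green(node2)]. New: wooden(node2), green(node2).
Round 4: (x) [wooden(node2) → has_feathers(fido)]. New: has_feathers(fido).
Round 5: (viii) [has_feathers(fido) ∧ green(node2) → flies(node2)]. New: flies(node2).
Derived: metal(fido) (round 1), active(fido) (round 2), wooden(node2) (round 3), green(node2) (round 3). approved(fido) never appears in any round.

approved(fido)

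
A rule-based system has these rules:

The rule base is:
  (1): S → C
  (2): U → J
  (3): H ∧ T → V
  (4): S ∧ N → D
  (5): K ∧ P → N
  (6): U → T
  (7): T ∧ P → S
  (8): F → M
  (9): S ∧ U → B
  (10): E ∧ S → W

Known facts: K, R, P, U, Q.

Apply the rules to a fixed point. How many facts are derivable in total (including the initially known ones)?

12

Round 1 fires (2), (5), (6), giving J, N, T.
Round 2 fires (7), giving S.
Round 3 fires (1), (4), (9), giving C, D, B.
Closure: {B, C, D, J, K, N, P, Q, R, S, T, U} — 12 facts.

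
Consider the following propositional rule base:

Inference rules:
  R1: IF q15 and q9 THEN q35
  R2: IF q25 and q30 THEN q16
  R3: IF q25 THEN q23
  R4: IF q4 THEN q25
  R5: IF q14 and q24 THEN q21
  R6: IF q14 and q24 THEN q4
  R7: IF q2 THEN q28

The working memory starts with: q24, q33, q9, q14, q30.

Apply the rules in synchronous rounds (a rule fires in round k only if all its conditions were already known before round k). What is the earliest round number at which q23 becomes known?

Round 1: R5 [IF q14 and q24 THEN q21]; R6 [IF q14 and q24 THEN q4]. New: q21, q4.
Round 2: R4 [IF q4 THEN q25]. New: q25.
Round 3: R2 [IF q25 and q30 THEN q16]; R3 [IF q25 THEN q23]. New: q16, q23.
q23 first appears in round 3.

3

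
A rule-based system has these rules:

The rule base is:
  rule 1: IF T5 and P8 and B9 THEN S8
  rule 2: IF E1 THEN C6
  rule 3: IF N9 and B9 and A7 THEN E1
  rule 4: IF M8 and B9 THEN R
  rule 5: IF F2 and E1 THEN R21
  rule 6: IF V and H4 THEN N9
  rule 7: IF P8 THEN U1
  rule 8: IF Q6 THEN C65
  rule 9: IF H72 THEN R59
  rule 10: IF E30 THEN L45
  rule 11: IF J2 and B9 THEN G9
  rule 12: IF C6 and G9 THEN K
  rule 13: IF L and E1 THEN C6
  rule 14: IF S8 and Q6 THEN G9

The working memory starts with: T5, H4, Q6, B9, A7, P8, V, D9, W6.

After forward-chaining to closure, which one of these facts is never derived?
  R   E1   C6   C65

[1] rule 1 [IF T5 and P8 and B9 THEN S8]; rule 6 [IF V and H4 THEN N9]; rule 7 [IF P8 THEN U1]; rule 8 [IF Q6 THEN C65]. ⇒ new: S8, N9, U1, C65.
[2] rule 3 [IF N9 and B9 and A7 THEN E1]; rule 14 [IF S8 and Q6 THEN G9]. ⇒ new: E1, G9.
[3] rule 2 [IF E1 THEN C6]. ⇒ new: C6.
[4] rule 12 [IF C6 and G9 THEN K]. ⇒ new: K.
Derived: C6 (round 3), E1 (round 2), C65 (round 1). R never appears in any round.

R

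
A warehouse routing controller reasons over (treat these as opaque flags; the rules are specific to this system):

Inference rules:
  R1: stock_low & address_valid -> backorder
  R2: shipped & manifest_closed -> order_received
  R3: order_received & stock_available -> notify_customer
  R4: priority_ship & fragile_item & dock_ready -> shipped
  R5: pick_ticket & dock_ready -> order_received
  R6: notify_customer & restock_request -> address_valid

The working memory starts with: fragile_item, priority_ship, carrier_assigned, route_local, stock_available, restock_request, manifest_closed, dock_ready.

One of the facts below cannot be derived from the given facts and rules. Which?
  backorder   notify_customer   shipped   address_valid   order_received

Round 1: R4 [priority_ship & fragile_item & dock_ready -> shipped]. New: shipped.
Round 2: R2 [shipped & manifest_closed -> order_received]. New: order_received.
Round 3: R3 [order_received & stock_available -> notify_customer]. New: notify_customer.
Round 4: R6 [notify_customer & restock_request -> address_valid]. New: address_valid.
Derived: address_valid (round 4), order_received (round 2), shipped (round 1), notify_customer (round 3). backorder never appears in any round.

backorder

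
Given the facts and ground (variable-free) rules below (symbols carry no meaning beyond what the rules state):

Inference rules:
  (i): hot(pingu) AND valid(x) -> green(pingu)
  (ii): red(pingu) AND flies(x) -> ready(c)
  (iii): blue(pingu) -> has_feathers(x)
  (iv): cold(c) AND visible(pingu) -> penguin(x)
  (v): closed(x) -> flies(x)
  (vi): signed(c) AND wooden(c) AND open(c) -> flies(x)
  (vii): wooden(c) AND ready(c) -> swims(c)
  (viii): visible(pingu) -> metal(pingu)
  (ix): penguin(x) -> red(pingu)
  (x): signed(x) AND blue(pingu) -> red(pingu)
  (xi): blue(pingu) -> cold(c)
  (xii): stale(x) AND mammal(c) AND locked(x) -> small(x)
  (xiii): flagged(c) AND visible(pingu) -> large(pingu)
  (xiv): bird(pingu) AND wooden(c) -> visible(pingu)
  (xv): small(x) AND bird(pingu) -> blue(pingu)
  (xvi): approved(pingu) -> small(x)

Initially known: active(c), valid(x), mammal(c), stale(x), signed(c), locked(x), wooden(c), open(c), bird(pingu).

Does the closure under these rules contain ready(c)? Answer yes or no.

yes

Round 1: (vi) [signed(c) AND wooden(c) AND open(c) -> flies(x)]; (xii) [stale(x) AND mammal(c) AND locked(x) -> small(x)]; (xiv) [bird(pingu) AND wooden(c) -> visible(pingu)]. New: flies(x), small(x), visible(pingu).
Round 2: (viii) [visible(pingu) -> metal(pingu)]; (xv) [small(x) AND bird(pingu) -> blue(pingu)]. New: metal(pingu), blue(pingu).
Round 3: (iii) [blue(pingu) -> has_feathers(x)]; (xi) [blue(pingu) -> cold(c)]. New: has_feathers(x), cold(c).
Round 4: (iv) [cold(c) AND visible(pingu) -> penguin(x)]. New: penguin(x).
Round 5: (ix) [penguin(x) -> red(pingu)]. New: red(pingu).
Round 6: (ii) [red(pingu) AND flies(x) -> ready(c)]. New: ready(c).
Round 7: (vii) [wooden(c) AND ready(c) -> swims(c)]. New: swims(c).
ready(c) appears in round 6, so it is derivable.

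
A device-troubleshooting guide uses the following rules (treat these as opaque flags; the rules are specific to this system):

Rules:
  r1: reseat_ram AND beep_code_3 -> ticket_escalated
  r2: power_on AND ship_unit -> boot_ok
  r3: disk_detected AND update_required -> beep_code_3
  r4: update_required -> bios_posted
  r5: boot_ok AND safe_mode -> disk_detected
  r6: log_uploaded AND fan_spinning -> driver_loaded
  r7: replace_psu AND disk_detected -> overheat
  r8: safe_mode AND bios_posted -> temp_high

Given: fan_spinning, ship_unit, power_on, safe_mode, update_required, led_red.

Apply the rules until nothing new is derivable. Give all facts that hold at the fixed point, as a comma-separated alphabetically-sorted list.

beep_code_3, bios_posted, boot_ok, disk_detected, fan_spinning, led_red, power_on, safe_mode, ship_unit, temp_high, update_required

Round 1 — r2, r4, derive boot_ok, bios_posted.
Round 2 — r5, r8, derive disk_detected, temp_high.
Round 3 — r3, derive beep_code_3.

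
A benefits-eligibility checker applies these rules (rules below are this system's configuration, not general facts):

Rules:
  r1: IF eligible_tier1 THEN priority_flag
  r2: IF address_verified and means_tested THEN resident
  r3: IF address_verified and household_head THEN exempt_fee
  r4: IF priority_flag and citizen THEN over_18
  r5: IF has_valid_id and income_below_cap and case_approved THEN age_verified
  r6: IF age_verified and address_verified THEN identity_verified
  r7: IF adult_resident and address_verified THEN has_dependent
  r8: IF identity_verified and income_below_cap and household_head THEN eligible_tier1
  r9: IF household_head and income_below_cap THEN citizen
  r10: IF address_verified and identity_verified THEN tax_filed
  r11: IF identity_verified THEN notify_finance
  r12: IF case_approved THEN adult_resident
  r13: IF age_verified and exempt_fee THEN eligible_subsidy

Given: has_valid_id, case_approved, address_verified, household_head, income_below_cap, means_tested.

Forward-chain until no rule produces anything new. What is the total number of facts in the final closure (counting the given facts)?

19

Round 1 fires r2, r3, r5, r9, r12, giving resident, exempt_fee, age_verified, citizen, adult_resident.
Round 2 fires r6, r7, r13, giving identity_verified, has_dependent, eligible_subsidy.
Round 3 fires r8, r10, r11, giving eligible_tier1, tax_filed, notify_finance.
Round 4 fires r1, giving priority_flag.
Round 5 fires r4, giving over_18.
Closure: {address_verified, adult_resident, age_verified, case_approved, citizen, eligible_subsidy, eligible_tier1, exempt_fee, has_dependent, has_valid_id, household_head, identity_verified, income_below_cap, means_tested, notify_finance, over_18, priority_flag, resident, tax_filed} — 19 facts.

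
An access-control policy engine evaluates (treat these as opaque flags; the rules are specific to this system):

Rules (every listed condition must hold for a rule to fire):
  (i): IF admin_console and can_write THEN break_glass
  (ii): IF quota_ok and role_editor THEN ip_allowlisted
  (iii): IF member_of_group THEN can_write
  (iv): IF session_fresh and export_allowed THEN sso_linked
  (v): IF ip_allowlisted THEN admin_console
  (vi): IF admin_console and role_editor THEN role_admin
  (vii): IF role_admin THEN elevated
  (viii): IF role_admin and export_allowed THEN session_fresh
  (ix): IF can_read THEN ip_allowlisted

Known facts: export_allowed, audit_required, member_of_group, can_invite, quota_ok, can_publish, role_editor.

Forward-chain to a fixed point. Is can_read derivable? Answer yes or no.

no

Round 1: (ii) [IF quota_ok and role_editor THEN ip_allowlisted]; (iii) [IF member_of_group THEN can_write]. Adds ip_allowlisted, can_write.
Round 2: (v) [IF ip_allowlisted THEN admin_console]. Adds admin_console.
Round 3: (i) [IF admin_console and can_write THEN break_glass]; (vi) [IF admin_console and role_editor THEN role_admin]. Adds break_glass, role_admin.
Round 4: (vii) [IF role_admin THEN elevated]; (viii) [IF role_admin and export_allowed THEN session_fresh]. Adds elevated, session_fresh.
Round 5: (iv) [IF session_fresh and export_allowed THEN sso_linked]. Adds sso_linked.
Fixed point reached. No rule has can_read as a consequent, and it is not given.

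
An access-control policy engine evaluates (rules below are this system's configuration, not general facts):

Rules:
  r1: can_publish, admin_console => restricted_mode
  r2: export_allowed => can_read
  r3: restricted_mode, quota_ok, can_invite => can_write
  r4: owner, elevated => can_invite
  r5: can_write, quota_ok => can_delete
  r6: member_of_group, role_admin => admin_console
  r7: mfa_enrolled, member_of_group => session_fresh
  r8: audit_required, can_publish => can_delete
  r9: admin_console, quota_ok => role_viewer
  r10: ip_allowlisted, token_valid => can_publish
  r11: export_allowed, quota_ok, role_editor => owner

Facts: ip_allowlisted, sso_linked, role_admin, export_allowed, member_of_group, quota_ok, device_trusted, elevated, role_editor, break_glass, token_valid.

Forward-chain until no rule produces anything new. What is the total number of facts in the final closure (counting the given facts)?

20

Round 1 fires r2, r6, r10, r11, giving can_read, admin_console, can_publish, owner.
Round 2 fires r1, r4, r9, giving restricted_mode, can_invite, role_viewer.
Round 3 fires r3, giving can_write.
Round 4 fires r5, giving can_delete.
Closure: {admin_console, break_glass, can_delete, can_invite, can_publish, can_read, can_write, device_trusted, elevated, export_allowed, ip_allowlisted, member_of_group, owner, quota_ok, restricted_mode, role_admin, role_editor, role_viewer, sso_linked, token_valid} — 20 facts.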